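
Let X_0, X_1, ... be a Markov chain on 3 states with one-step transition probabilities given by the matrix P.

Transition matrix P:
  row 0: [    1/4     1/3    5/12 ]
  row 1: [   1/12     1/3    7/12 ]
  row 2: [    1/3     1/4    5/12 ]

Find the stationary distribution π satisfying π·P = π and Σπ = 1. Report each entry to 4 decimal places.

Balance equations π_j = Σ_i π_i·P[i][j]:
  π_0 = 1/4·π_0 + 1/12·π_1 + 1/3·π_2
  π_1 = 1/3·π_0 + 1/3·π_1 + 1/4·π_2
  normalize: π_0 + π_1 + π_2 = 1
Solving the linear system gives exactly π = [35/146, 43/146, 34/73].

π = [0.2397, 0.2945, 0.4658]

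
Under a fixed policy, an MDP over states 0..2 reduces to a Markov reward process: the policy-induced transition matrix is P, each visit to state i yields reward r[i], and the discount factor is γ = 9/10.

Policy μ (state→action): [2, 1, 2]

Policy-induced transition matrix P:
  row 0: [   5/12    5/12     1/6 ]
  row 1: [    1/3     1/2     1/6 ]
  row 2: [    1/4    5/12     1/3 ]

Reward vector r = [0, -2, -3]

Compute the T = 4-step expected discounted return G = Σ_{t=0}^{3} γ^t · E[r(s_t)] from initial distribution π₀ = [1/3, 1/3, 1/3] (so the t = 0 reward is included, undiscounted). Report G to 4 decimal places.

G = -5.3980

t=0: π = [0.3333, 0.3333, 0.3333], E[r] = -1.6667, γ^t·E[r] = -1.666667, running G = -1.666667
t=1: π = [0.3333, 0.4444, 0.2222], E[r] = -1.5556, γ^t·E[r] = -1.400000, running G = -3.066667
t=2: π = [0.3426, 0.4537, 0.2037], E[r] = -1.5185, γ^t·E[r] = -1.230000, running G = -4.296667
t=3: π = [0.3449, 0.4545, 0.2006], E[r] = -1.5108, γ^t·E[r] = -1.101375, running G = -5.398042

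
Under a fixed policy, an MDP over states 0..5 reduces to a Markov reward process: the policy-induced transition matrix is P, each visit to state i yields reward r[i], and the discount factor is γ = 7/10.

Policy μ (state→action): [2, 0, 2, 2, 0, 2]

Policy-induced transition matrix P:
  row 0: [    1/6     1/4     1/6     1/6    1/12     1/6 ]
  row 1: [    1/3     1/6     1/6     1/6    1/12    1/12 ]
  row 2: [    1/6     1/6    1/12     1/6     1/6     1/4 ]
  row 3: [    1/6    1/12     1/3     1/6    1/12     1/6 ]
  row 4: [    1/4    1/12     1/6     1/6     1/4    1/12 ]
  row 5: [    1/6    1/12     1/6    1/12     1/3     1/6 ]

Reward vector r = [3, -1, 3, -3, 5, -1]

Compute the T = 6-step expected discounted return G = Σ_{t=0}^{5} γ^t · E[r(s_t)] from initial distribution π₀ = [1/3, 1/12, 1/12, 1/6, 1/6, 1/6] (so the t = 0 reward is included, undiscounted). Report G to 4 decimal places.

t=0: π = [0.3333, 0.0833, 0.0833, 0.1667, 0.1667, 0.1667], E[r] = 1.3333, γ^t·E[r] = 1.333333, running G = 1.333333
t=1: π = [0.1944, 0.1528, 0.1875, 0.1528, 0.1597, 0.1528], E[r] = 1.1806, γ^t·E[r] = 0.826389, running G = 2.159722
t=2: π = [0.2054, 0.1441, 0.1765, 0.1539, 0.1638, 0.1563], E[r] = 1.2025, γ^t·E[r] = 0.589248, running G = 2.748970
t=3: π = [0.2043, 0.1443, 0.1776, 0.1536, 0.1644, 0.1557], E[r] = 1.2069, γ^t·E[r] = 0.413962, running G = 3.162932
t=4: π = [0.2044, 0.1442, 0.1775, 0.1537, 0.1645, 0.1557], E[r] = 1.2070, γ^t·E[r] = 0.289791, running G = 3.452723
t=5: π = [0.2044, 0.1442, 0.1775, 0.1537, 0.1645, 0.1557], E[r] = 1.2070, γ^t·E[r] = 0.202867, running G = 3.655590

G = 3.6556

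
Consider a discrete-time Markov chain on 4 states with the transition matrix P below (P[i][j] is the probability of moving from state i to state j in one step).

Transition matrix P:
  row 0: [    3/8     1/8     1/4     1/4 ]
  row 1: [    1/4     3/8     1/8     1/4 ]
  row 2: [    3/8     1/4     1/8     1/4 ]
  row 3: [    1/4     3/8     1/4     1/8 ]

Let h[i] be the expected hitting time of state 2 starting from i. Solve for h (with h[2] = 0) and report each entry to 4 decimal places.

First-step conditioning: h[2] = 0; for i ≠ 2, h[i] = 1 + Σ_k P[i][k]·h[k].
  h[0] = 1 + 3/8·h[0] + 1/8·h[1] + 1/4·h[3]
  h[1] = 1 + 1/4·h[0] + 3/8·h[1] + 1/4·h[3]
  h[3] = 1 + 1/4·h[0] + 3/8·h[1] + 1/8·h[3]
Solving the 3×3 linear system over states ≠ 2 gives exactly h = [432/95, 504/95, 0, 448/95] (h[2] = 0 is the target).

h = [4.5474, 5.3053, 0.0000, 4.7158]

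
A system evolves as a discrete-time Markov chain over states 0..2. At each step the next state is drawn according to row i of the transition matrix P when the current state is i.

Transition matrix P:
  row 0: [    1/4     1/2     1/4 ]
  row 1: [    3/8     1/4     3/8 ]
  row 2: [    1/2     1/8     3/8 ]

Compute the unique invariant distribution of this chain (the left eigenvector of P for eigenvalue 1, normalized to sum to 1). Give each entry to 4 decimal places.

Balance equations π_j = Σ_i π_i·P[i][j]:
  π_0 = 1/4·π_0 + 3/8·π_1 + 1/2·π_2
  π_1 = 1/2·π_0 + 1/4·π_1 + 1/8·π_2
  normalize: π_0 + π_1 + π_2 = 1
Solving the linear system gives exactly π = [27/73, 22/73, 24/73].

π = [0.3699, 0.3014, 0.3288]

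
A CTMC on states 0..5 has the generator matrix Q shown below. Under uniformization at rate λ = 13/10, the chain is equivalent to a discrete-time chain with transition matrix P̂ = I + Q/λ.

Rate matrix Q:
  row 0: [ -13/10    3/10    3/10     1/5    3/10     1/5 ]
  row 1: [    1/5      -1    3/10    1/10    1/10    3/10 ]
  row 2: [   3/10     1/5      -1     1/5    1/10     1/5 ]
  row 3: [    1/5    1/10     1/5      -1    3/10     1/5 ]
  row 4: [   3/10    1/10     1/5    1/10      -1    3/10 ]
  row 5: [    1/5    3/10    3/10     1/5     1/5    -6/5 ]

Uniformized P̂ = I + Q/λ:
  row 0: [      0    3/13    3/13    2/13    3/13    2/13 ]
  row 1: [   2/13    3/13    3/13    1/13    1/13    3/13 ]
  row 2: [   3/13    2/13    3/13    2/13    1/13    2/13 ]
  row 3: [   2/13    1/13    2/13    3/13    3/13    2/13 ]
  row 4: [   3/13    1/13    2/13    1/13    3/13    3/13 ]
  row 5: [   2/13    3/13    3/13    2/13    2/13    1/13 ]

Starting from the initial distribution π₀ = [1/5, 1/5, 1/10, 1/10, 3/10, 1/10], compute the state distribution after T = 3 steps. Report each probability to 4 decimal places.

π = [0.1577, 0.1689, 0.2078, 0.1390, 0.1600, 0.1665]

t=0: π = [0.2000, 0.2000, 0.1000, 0.1000, 0.3000, 0.1000]
t=1: π = [0.1538, 0.1615, 0.2000, 0.1231, 0.1769, 0.1846]
t=2: π = [0.1592, 0.1692, 0.2077, 0.1373, 0.1609, 0.1657]
t=3: π = [0.1577, 0.1689, 0.2078, 0.1390, 0.1600, 0.1665]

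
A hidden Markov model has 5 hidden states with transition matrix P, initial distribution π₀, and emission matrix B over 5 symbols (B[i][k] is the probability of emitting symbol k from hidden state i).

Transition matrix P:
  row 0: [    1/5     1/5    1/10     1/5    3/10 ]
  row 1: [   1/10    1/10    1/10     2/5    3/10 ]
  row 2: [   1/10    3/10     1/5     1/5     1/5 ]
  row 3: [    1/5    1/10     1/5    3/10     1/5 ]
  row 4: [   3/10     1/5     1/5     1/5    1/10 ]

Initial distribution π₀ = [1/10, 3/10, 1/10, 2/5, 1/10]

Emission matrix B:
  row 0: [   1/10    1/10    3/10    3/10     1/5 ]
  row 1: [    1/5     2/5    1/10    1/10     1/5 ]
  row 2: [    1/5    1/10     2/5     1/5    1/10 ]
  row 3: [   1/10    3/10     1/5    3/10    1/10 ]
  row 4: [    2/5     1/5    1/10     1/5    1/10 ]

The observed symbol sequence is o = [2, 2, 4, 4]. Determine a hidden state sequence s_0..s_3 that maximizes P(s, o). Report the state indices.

path = [3, 2, 1, 3]

t=0: δ = [3.000e-02, 3.000e-02, 4.000e-02, 8.000e-02, 1.000e-02]  (obs o_0=2)
t=1: δ = [4.800e-03, 1.200e-03, 6.400e-03, 4.800e-03, 1.600e-03]  ψ = [3, 2, 3, 3, 3]  (obs o_1=2)
t=2: δ = [1.920e-04, 3.840e-04, 1.280e-04, 1.440e-04, 1.440e-04]  ψ = [0, 2, 2, 3, 0]  (obs o_2=4)
t=3: δ = [8.640e-06, 7.680e-06, 3.840e-06, 1.536e-05, 1.152e-05]  ψ = [4, 0, 1, 1, 1]  (obs o_3=4)
backtrack: best end state = 3; path = [3, 2, 1, 3]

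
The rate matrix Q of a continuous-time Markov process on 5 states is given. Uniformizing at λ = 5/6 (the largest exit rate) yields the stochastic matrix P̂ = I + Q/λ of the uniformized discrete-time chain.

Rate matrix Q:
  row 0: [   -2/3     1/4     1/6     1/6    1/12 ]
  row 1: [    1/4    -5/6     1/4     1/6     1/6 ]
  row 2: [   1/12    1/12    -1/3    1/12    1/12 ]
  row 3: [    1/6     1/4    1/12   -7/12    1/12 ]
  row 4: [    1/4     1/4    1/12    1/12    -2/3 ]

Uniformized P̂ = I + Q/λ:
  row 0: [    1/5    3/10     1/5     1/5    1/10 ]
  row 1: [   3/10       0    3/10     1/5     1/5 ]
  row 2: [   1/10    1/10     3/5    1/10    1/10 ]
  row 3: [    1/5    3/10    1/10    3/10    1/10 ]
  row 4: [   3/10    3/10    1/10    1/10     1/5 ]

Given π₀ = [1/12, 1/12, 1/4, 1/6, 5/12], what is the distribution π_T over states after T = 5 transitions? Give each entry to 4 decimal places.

π = [0.2005, 0.1831, 0.3116, 0.1732, 0.1315]

t=0: π = [0.0833, 0.0833, 0.2500, 0.1667, 0.4167]
t=1: π = [0.2250, 0.2250, 0.2500, 0.1500, 0.1500]
t=2: π = [0.2125, 0.1825, 0.2925, 0.1750, 0.1375]
t=3: π = [0.2028, 0.1868, 0.3040, 0.1745, 0.1320]
t=4: π = [0.2015, 0.1832, 0.3096, 0.1739, 0.1319]
t=5: π = [0.2005, 0.1831, 0.3116, 0.1732, 0.1315]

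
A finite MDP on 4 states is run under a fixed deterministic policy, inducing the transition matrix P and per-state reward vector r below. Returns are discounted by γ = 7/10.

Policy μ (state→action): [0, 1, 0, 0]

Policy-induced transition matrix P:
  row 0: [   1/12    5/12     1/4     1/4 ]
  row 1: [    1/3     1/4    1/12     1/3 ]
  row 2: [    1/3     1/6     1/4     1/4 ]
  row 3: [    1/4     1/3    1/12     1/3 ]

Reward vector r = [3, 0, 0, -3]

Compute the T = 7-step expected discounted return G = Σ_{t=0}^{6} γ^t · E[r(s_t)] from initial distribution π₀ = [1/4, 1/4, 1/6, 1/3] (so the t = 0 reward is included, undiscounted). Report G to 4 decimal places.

t=0: π = [0.2500, 0.2500, 0.1667, 0.3333], E[r] = -0.2500, γ^t·E[r] = -0.250000, running G = -0.250000
t=1: π = [0.2431, 0.3056, 0.1528, 0.2986], E[r] = -0.1667, γ^t·E[r] = -0.116667, running G = -0.366667
t=2: π = [0.2477, 0.3027, 0.1493, 0.3003], E[r] = -0.1580, γ^t·E[r] = -0.077413, running G = -0.444080
t=3: π = [0.2464, 0.3039, 0.1495, 0.3003], E[r] = -0.1616, γ^t·E[r] = -0.055430, running G = -0.499510
t=4: π = [0.2467, 0.3036, 0.1493, 0.3003], E[r] = -0.1609, γ^t·E[r] = -0.038627, running G = -0.538137
t=5: π = [0.2466, 0.3037, 0.1493, 0.3003], E[r] = -0.1611, γ^t·E[r] = -0.027079, running G = -0.565216
t=6: π = [0.2466, 0.3037, 0.1493, 0.3003], E[r] = -0.1611, γ^t·E[r] = -0.018949, running G = -0.584164

G = -0.5842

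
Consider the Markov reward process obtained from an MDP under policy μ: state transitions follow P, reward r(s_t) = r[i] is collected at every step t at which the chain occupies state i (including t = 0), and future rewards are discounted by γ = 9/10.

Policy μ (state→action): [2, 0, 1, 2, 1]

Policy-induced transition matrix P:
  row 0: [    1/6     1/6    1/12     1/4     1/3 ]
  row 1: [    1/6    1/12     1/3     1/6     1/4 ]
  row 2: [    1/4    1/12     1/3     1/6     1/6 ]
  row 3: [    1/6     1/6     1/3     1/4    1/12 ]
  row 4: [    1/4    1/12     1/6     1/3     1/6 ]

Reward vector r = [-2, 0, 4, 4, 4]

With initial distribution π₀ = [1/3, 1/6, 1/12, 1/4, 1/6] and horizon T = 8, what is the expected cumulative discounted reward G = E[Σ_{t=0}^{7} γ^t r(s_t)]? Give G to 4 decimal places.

G = 12.1779

t=0: π = [0.3333, 0.1667, 0.0833, 0.2500, 0.1667], E[r] = 1.3333, γ^t·E[r] = 1.333333, running G = 1.333333
t=1: π = [0.1875, 0.1319, 0.2222, 0.2431, 0.2153], E[r] = 2.3472, γ^t·E[r] = 2.112500, running G = 3.445833
t=2: π = [0.2031, 0.1192, 0.2506, 0.2384, 0.1887], E[r] = 2.3044, γ^t·E[r] = 1.866563, running G = 5.312396
t=3: π = [0.2033, 0.1201, 0.2511, 0.2349, 0.1906], E[r] = 2.2999, γ^t·E[r] = 1.676602, running G = 6.988997
t=4: π = [0.2035, 0.1198, 0.2508, 0.2349, 0.1910], E[r] = 2.2998, γ^t·E[r] = 1.508873, running G = 8.497870
t=5: π = [0.2035, 0.1199, 0.2506, 0.2350, 0.1910], E[r] = 2.2997, γ^t·E[r] = 1.357927, running G = 9.855797
t=6: π = [0.2035, 0.1199, 0.2506, 0.2350, 0.1910], E[r] = 2.2997, γ^t·E[r] = 1.222147, running G = 11.077944
t=7: π = [0.2035, 0.1199, 0.2506, 0.2350, 0.1910], E[r] = 2.2997, γ^t·E[r] = 1.099934, running G = 12.177878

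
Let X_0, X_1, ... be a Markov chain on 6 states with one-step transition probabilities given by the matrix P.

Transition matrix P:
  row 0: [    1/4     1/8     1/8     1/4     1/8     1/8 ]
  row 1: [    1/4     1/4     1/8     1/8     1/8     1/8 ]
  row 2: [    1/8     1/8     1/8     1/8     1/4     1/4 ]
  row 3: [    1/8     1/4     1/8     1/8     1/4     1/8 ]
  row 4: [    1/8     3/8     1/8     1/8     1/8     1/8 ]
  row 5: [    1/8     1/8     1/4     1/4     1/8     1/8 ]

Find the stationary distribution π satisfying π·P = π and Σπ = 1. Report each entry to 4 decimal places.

π = [0.1733, 0.2131, 0.1429, 0.1645, 0.1634, 0.1429]

Balance equations π_j = Σ_i π_i·P[i][j]:
  π_0 = 1/4·π_0 + 1/4·π_1 + 1/8·π_2 + 1/8·π_3 + 1/8·π_4 + 1/8·π_5
  π_1 = 1/8·π_0 + 1/4·π_1 + 1/8·π_2 + 1/4·π_3 + 3/8·π_4 + 1/8·π_5
  π_2 = 1/8·π_0 + 1/8·π_1 + 1/8·π_2 + 1/8·π_3 + 1/8·π_4 + 1/4·π_5
  π_3 = 1/4·π_0 + 1/8·π_1 + 1/8·π_2 + 1/8·π_3 + 1/8·π_4 + 1/4·π_5
  π_4 = 1/8·π_0 + 1/8·π_1 + 1/4·π_2 + 1/4·π_3 + 1/8·π_4 + 1/8·π_5
  normalize: π_0 + π_1 + π_2 + π_3 + π_4 + π_5 = 1
Solving the linear system gives exactly π = [632/3647, 111/521, 1/7, 600/3647, 596/3647, 1/7].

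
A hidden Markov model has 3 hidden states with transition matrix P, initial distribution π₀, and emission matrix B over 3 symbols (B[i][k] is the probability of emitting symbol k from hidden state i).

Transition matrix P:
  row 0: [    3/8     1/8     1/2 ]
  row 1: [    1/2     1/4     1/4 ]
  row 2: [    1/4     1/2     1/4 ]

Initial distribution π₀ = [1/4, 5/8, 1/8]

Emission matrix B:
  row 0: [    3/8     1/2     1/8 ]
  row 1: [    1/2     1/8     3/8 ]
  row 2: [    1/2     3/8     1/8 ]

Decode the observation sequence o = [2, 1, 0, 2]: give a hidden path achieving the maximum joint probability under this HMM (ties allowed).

t=0: δ = [3.125e-02, 2.344e-01, 1.562e-02]  (obs o_0=2)
t=1: δ = [5.859e-02, 7.324e-03, 2.197e-02]  ψ = [1, 1, 1]  (obs o_1=1)
t=2: δ = [8.240e-03, 5.493e-03, 1.465e-02]  ψ = [0, 2, 0]  (obs o_2=0)
t=3: δ = [4.578e-04, 2.747e-03, 5.150e-04]  ψ = [2, 2, 0]  (obs o_3=2)
backtrack: best end state = 1; path = [1, 0, 2, 1]

path = [1, 0, 2, 1]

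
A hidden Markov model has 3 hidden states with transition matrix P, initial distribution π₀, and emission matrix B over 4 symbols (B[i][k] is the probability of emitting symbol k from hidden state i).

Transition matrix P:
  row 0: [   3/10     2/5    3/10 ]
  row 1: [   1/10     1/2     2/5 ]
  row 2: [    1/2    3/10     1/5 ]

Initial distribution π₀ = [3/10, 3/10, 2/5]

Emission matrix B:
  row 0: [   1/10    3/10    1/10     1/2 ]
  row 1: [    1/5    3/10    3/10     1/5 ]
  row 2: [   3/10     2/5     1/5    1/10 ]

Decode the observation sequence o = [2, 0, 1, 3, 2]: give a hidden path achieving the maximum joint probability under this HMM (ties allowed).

t=0: δ = [3.000e-02, 9.000e-02, 8.000e-02]  (obs o_0=2)
t=1: δ = [4.000e-03, 9.000e-03, 1.080e-02]  ψ = [2, 1, 1]  (obs o_1=0)
t=2: δ = [1.620e-03, 1.350e-03, 1.440e-03]  ψ = [2, 1, 1]  (obs o_2=1)
t=3: δ = [3.600e-04, 1.350e-04, 5.400e-05]  ψ = [2, 1, 1]  (obs o_3=3)
t=4: δ = [1.080e-05, 4.320e-05, 2.160e-05]  ψ = [0, 0, 0]  (obs o_4=2)
backtrack: best end state = 1; path = [1, 1, 2, 0, 1]

path = [1, 1, 2, 0, 1]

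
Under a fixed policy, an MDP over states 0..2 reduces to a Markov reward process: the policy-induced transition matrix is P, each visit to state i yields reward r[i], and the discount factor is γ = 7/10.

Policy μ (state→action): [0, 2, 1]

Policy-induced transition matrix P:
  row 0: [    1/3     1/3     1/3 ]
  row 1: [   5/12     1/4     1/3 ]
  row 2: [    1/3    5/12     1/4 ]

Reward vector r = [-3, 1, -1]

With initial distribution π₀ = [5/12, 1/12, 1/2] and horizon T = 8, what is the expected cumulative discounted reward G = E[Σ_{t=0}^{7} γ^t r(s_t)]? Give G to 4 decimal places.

G = -3.8610

t=0: π = [0.4167, 0.0833, 0.5000], E[r] = -1.6667, γ^t·E[r] = -1.666667, running G = -1.666667
t=1: π = [0.3403, 0.3681, 0.2917], E[r] = -0.9444, γ^t·E[r] = -0.661111, running G = -2.327778
t=2: π = [0.3640, 0.3270, 0.3090], E[r] = -1.0741, γ^t·E[r] = -0.526296, running G = -2.854074
t=3: π = [0.3606, 0.3318, 0.3076], E[r] = -1.0575, γ^t·E[r] = -0.362717, running G = -3.216791
t=4: π = [0.3610, 0.3313, 0.3077], E[r] = -1.0593, γ^t·E[r] = -0.254350, running G = -3.471141
t=5: π = [0.3609, 0.3314, 0.3077], E[r] = -1.0592, γ^t·E[r] = -0.178012, running G = -3.649153
t=6: π = [0.3609, 0.3314, 0.3077], E[r] = -1.0592, γ^t·E[r] = -0.124611, running G = -3.773764
t=7: π = [0.3609, 0.3314, 0.3077], E[r] = -1.0592, γ^t·E[r] = -0.087227, running G = -3.860991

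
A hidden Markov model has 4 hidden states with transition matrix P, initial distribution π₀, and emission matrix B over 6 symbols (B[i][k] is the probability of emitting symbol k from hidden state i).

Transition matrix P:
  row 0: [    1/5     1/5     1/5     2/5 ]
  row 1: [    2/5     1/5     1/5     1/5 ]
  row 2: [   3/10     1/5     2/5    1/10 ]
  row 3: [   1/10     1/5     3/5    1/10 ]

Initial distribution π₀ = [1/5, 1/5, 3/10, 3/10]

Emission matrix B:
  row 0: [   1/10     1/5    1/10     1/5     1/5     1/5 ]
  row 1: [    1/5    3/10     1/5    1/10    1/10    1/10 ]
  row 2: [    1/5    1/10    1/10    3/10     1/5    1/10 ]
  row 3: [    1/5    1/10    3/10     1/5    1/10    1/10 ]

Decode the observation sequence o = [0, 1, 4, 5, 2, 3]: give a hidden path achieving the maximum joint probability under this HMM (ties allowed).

path = [3, 2, 2, 0, 3, 2]

t=0: δ = [2.000e-02, 4.000e-02, 6.000e-02, 6.000e-02]  (obs o_0=0)
t=1: δ = [3.600e-03, 3.600e-03, 3.600e-03, 8.000e-04]  ψ = [2, 2, 3, 0]  (obs o_1=1)
t=2: δ = [2.880e-04, 7.200e-05, 2.880e-04, 1.440e-04]  ψ = [1, 0, 2, 0]  (obs o_2=4)
t=3: δ = [1.728e-05, 5.760e-06, 1.152e-05, 1.152e-05]  ψ = [2, 0, 2, 0]  (obs o_3=5)
t=4: δ = [3.456e-07, 6.912e-07, 6.912e-07, 2.074e-06]  ψ = [0, 0, 3, 0]  (obs o_4=2)
t=5: δ = [5.530e-08, 4.147e-08, 3.732e-07, 4.147e-08]  ψ = [1, 3, 3, 3]  (obs o_5=3)
backtrack: best end state = 2; path = [3, 2, 2, 0, 3, 2]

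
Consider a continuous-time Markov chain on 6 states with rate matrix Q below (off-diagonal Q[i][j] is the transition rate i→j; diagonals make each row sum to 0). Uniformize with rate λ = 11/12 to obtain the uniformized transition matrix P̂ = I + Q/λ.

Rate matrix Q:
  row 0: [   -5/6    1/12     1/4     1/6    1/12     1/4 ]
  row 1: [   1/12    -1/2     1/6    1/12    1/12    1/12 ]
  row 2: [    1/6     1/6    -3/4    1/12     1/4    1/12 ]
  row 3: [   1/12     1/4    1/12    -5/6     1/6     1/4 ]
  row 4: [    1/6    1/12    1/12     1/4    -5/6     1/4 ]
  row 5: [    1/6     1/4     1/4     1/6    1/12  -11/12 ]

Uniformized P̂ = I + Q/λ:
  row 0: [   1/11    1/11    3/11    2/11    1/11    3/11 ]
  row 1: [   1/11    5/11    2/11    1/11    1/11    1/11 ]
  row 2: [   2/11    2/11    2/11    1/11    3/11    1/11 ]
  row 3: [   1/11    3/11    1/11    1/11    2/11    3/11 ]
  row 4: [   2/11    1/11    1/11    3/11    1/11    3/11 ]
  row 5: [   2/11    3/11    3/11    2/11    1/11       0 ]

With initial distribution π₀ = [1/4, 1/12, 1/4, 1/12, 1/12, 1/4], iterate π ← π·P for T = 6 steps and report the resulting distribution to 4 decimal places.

π = [0.1338, 0.2528, 0.1825, 0.1418, 0.1370, 0.1521]

t=0: π = [0.2500, 0.0833, 0.2500, 0.0833, 0.0833, 0.2500]
t=1: π = [0.1439, 0.2045, 0.2121, 0.1515, 0.1439, 0.1439]
t=2: π = [0.1364, 0.2383, 0.1811, 0.1433, 0.1433, 0.1577]
t=3: π = [0.1347, 0.2487, 0.1825, 0.1437, 0.1369, 0.1535]
t=4: π = [0.1339, 0.2520, 0.1825, 0.1420, 0.1372, 0.1525]
t=5: π = [0.1338, 0.2527, 0.1825, 0.1419, 0.1370, 0.1521]
t=6: π = [0.1338, 0.2528, 0.1825, 0.1418, 0.1370, 0.1521]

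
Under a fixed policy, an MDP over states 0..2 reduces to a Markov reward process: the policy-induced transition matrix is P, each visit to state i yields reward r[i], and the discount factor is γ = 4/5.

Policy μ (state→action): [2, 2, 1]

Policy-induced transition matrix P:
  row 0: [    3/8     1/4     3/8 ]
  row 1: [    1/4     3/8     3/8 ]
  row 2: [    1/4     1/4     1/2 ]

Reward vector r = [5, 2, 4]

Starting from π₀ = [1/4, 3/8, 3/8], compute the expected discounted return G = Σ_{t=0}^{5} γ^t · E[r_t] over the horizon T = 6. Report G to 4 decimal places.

t=0: π = [0.2500, 0.3750, 0.3750], E[r] = 3.5000, γ^t·E[r] = 3.500000, running G = 3.500000
t=1: π = [0.2813, 0.2969, 0.4219], E[r] = 3.6875, γ^t·E[r] = 2.950000, running G = 6.450000
t=2: π = [0.2852, 0.2871, 0.4277], E[r] = 3.7109, γ^t·E[r] = 2.375000, running G = 8.825000
t=3: π = [0.2856, 0.2859, 0.4285], E[r] = 3.7139, γ^t·E[r] = 1.901500, running G = 10.726500
t=4: π = [0.2857, 0.2857, 0.4286], E[r] = 3.7142, γ^t·E[r] = 1.521350, running G = 12.247850
t=5: π = [0.2857, 0.2857, 0.4286], E[r] = 3.7143, γ^t·E[r] = 1.217095, running G = 13.464945

G = 13.4649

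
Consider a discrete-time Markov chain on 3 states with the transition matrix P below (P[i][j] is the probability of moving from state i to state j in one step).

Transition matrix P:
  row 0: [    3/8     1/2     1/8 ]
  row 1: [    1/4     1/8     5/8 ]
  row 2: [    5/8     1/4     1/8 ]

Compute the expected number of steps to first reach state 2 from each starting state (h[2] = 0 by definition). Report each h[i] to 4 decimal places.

First-step conditioning: h[2] = 0; for i ≠ 2, h[i] = 1 + Σ_k P[i][k]·h[k].
  h[0] = 1 + 3/8·h[0] + 1/2·h[1]
  h[1] = 1 + 1/4·h[0] + 1/8·h[1]
Solving the 2×2 linear system over states ≠ 2 gives exactly h = [88/27, 56/27, 0] (h[2] = 0 is the target).

h = [3.2593, 2.0741, 0.0000]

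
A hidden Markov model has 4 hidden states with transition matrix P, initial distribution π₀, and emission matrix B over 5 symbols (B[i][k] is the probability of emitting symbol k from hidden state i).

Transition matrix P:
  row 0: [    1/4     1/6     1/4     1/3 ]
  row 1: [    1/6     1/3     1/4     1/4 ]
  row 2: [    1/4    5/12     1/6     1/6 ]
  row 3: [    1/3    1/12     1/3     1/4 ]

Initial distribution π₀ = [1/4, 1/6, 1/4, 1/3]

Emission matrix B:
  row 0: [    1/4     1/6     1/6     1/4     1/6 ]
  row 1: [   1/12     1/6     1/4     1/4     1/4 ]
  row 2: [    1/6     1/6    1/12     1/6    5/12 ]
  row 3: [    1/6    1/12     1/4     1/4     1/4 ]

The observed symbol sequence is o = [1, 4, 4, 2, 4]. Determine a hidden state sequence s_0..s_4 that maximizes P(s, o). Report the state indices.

path = [0, 3, 2, 1, 2]

t=0: δ = [4.167e-02, 2.778e-02, 4.167e-02, 2.778e-02]  (obs o_0=1)
t=1: δ = [1.736e-03, 4.340e-03, 4.340e-03, 3.472e-03]  ψ = [0, 2, 0, 0]  (obs o_1=4)
t=2: δ = [1.929e-04, 4.521e-04, 4.823e-04, 2.713e-04]  ψ = [3, 2, 3, 1]  (obs o_2=4)
t=3: δ = [2.009e-05, 5.023e-05, 9.419e-06, 2.826e-05]  ψ = [2, 2, 1, 1]  (obs o_3=2)
t=4: δ = [1.570e-06, 4.186e-06, 5.233e-06, 3.140e-06]  ψ = [3, 1, 1, 1]  (obs o_4=4)
backtrack: best end state = 2; path = [0, 3, 2, 1, 2]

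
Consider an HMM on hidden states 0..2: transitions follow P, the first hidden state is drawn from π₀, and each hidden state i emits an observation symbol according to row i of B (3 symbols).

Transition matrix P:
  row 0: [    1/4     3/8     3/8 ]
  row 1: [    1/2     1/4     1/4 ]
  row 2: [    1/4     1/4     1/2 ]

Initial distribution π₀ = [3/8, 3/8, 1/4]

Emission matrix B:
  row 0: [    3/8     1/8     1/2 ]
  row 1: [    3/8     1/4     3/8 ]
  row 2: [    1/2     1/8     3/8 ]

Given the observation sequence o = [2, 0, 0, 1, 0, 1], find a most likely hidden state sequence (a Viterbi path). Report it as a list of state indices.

t=0: δ = [1.875e-01, 1.406e-01, 9.375e-02]  (obs o_0=2)
t=1: δ = [2.637e-02, 2.637e-02, 3.516e-02]  ψ = [1, 0, 0]  (obs o_1=0)
t=2: δ = [4.944e-03, 3.708e-03, 8.789e-03]  ψ = [1, 0, 2]  (obs o_2=0)
t=3: δ = [2.747e-04, 5.493e-04, 5.493e-04]  ψ = [2, 2, 2]  (obs o_3=1)
t=4: δ = [1.030e-04, 5.150e-05, 1.373e-04]  ψ = [1, 1, 2]  (obs o_4=0)
t=5: δ = [4.292e-06, 9.656e-06, 8.583e-06]  ψ = [2, 0, 2]  (obs o_5=1)
backtrack: best end state = 1; path = [0, 2, 2, 1, 0, 1]

path = [0, 2, 2, 1, 0, 1]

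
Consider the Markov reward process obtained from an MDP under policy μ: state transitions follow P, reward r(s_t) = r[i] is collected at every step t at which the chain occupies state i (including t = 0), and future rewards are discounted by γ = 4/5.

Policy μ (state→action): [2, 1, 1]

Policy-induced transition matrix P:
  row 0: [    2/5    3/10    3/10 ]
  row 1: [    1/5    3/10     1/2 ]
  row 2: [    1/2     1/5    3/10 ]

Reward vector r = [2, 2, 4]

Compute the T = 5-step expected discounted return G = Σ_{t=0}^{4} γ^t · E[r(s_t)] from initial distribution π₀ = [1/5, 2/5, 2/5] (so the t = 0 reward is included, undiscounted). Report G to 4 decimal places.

t=0: π = [0.2000, 0.4000, 0.4000], E[r] = 2.8000, γ^t·E[r] = 2.800000, running G = 2.800000
t=1: π = [0.3600, 0.2600, 0.3800], E[r] = 2.7600, γ^t·E[r] = 2.208000, running G = 5.008000
t=2: π = [0.3860, 0.2620, 0.3520], E[r] = 2.7040, γ^t·E[r] = 1.730560, running G = 6.738560
t=3: π = [0.3828, 0.2648, 0.3524], E[r] = 2.7048, γ^t·E[r] = 1.384858, running G = 8.123418
t=4: π = [0.3823, 0.2648, 0.3530], E[r] = 2.7059, γ^t·E[r] = 1.108345, running G = 9.231762

G = 9.2318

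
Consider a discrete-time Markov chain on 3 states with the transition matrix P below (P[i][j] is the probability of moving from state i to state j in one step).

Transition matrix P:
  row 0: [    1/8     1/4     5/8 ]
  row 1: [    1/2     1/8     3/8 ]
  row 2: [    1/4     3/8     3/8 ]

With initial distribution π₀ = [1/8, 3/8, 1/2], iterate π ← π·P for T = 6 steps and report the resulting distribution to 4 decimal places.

t=0: π = [0.1250, 0.3750, 0.5000]
t=1: π = [0.3281, 0.2656, 0.4063]
t=2: π = [0.2754, 0.2676, 0.4570]
t=3: π = [0.2825, 0.2737, 0.4438]
t=4: π = [0.2831, 0.2713, 0.4456]
t=5: π = [0.2824, 0.2718, 0.4458]
t=6: π = [0.2826, 0.2717, 0.4456]

π = [0.2826, 0.2717, 0.4456]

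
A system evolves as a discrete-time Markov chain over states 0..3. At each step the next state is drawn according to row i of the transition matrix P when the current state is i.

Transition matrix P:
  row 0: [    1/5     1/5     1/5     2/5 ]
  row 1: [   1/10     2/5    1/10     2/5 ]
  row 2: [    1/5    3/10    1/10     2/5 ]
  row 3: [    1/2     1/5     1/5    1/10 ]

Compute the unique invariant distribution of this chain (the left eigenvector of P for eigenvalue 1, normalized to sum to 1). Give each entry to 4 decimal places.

π = [0.2653, 0.2697, 0.1573, 0.3077]

Balance equations π_j = Σ_i π_i·P[i][j]:
  π_0 = 1/5·π_0 + 1/10·π_1 + 1/5·π_2 + 1/2·π_3
  π_1 = 1/5·π_0 + 2/5·π_1 + 3/10·π_2 + 1/5·π_3
  π_2 = 1/5·π_0 + 1/10·π_1 + 1/10·π_2 + 1/5·π_3
  normalize: π_0 + π_1 + π_2 + π_3 = 1
Solving the linear system gives exactly π = [307/1157, 24/89, 14/89, 4/13].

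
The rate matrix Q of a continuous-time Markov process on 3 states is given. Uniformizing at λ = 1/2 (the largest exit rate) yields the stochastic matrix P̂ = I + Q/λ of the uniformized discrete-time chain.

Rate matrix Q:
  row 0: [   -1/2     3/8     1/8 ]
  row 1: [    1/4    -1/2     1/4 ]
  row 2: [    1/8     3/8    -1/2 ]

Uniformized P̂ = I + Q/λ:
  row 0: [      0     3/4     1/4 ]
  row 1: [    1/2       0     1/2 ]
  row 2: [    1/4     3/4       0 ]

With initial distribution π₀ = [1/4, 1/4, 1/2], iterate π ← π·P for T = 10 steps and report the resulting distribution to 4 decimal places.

π = [0.2907, 0.4185, 0.2907]

t=0: π = [0.2500, 0.2500, 0.5000]
t=1: π = [0.2500, 0.5625, 0.1875]
t=2: π = [0.3281, 0.3281, 0.3438]
t=3: π = [0.2500, 0.5039, 0.2461]
t=4: π = [0.3135, 0.3721, 0.3145]
t=5: π = [0.2646, 0.4709, 0.2644]
t=6: π = [0.3016, 0.3968, 0.3016]
t=7: π = [0.2738, 0.4524, 0.2738]
t=8: π = [0.2947, 0.4107, 0.2947]
t=9: π = [0.2790, 0.4420, 0.2790]
t=10: π = [0.2907, 0.4185, 0.2907]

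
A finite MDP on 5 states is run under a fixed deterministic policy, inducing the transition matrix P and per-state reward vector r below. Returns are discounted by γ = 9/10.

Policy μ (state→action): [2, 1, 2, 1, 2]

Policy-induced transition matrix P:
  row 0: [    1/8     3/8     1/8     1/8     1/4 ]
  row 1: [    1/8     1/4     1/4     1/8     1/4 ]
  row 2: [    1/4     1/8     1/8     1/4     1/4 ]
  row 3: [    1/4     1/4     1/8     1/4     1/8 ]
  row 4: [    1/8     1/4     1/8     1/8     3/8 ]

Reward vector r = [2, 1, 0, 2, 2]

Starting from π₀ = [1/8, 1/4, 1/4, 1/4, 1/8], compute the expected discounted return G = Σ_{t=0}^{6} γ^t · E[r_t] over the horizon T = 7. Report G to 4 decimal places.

G = 7.3216

t=0: π = [0.1250, 0.2500, 0.2500, 0.2500, 0.1250], E[r] = 1.2500, γ^t·E[r] = 1.250000, running G = 1.250000
t=1: π = [0.1875, 0.2344, 0.1563, 0.1875, 0.2344], E[r] = 1.4531, γ^t·E[r] = 1.307813, running G = 2.557813
t=2: π = [0.1680, 0.2539, 0.1543, 0.1680, 0.2559], E[r] = 1.4375, γ^t·E[r] = 1.164375, running G = 3.722188
t=3: π = [0.1653, 0.2517, 0.1567, 0.1653, 0.2610], E[r] = 1.4348, γ^t·E[r] = 1.045980, running G = 4.768167
t=4: π = [0.1653, 0.2511, 0.1565, 0.1653, 0.2620], E[r] = 1.4360, γ^t·E[r] = 0.942163, running G = 5.710330
t=5: π = [0.1652, 0.2511, 0.1564, 0.1652, 0.2621], E[r] = 1.4361, γ^t·E[r] = 0.848023, running G = 6.558353
t=6: π = [0.1652, 0.2511, 0.1564, 0.1652, 0.2621], E[r] = 1.4361, γ^t·E[r] = 0.763214, running G = 7.321567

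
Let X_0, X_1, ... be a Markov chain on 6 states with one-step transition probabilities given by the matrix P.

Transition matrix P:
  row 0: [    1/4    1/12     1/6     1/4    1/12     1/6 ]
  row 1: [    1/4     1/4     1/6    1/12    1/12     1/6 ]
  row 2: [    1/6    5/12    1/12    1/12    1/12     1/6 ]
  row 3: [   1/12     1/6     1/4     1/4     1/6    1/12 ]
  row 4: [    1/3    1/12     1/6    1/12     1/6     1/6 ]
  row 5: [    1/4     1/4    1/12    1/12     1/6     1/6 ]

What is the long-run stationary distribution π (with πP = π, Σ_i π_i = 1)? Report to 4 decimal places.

Balance equations π_j = Σ_i π_i·P[i][j]:
  π_0 = 1/4·π_0 + 1/4·π_1 + 1/6·π_2 + 1/12·π_3 + 1/3·π_4 + 1/4·π_5
  π_1 = 1/12·π_0 + 1/4·π_1 + 5/12·π_2 + 1/6·π_3 + 1/12·π_4 + 1/4·π_5
  π_2 = 1/6·π_0 + 1/6·π_1 + 1/12·π_2 + 1/4·π_3 + 1/6·π_4 + 1/12·π_5
  π_3 = 1/4·π_0 + 1/12·π_1 + 1/12·π_2 + 1/4·π_3 + 1/12·π_4 + 1/12·π_5
  π_4 = 1/12·π_0 + 1/12·π_1 + 1/12·π_2 + 1/6·π_3 + 1/6·π_4 + 1/6·π_5
  normalize: π_0 + π_1 + π_2 + π_3 + π_4 + π_5 = 1
Solving the linear system gives exactly π = [1977/8866, 10991/53196, 8143/53196, 641/4433, 6283/53196, 8225/53196].

π = [0.2230, 0.2066, 0.1531, 0.1446, 0.1181, 0.1546]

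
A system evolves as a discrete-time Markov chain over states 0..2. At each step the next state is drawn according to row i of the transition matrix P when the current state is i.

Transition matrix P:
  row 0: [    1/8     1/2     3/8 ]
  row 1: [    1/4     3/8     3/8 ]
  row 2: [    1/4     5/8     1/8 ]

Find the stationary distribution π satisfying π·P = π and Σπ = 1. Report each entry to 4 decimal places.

π = [0.2222, 0.4778, 0.3000]

Balance equations π_j = Σ_i π_i·P[i][j]:
  π_0 = 1/8·π_0 + 1/4·π_1 + 1/4·π_2
  π_1 = 1/2·π_0 + 3/8·π_1 + 5/8·π_2
  normalize: π_0 + π_1 + π_2 = 1
Solving the linear system gives exactly π = [2/9, 43/90, 3/10].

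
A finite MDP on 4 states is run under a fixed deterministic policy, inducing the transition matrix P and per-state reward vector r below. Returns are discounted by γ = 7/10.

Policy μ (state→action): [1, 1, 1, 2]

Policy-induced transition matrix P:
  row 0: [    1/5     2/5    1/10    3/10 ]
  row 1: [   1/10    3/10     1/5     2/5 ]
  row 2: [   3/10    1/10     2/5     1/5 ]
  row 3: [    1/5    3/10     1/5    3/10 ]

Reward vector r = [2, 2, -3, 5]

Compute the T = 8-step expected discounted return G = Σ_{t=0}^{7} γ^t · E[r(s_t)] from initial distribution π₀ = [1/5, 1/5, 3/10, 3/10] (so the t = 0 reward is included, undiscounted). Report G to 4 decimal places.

t=0: π = [0.2000, 0.2000, 0.3000, 0.3000], E[r] = 1.4000, γ^t·E[r] = 1.400000, running G = 1.400000
t=1: π = [0.2100, 0.2600, 0.2400, 0.2900], E[r] = 1.6700, γ^t·E[r] = 1.169000, running G = 2.569000
t=2: π = [0.1980, 0.2730, 0.2270, 0.3020], E[r] = 1.7710, γ^t·E[r] = 0.867790, running G = 3.436790
t=3: π = [0.1954, 0.2744, 0.2256, 0.3046], E[r] = 1.7858, γ^t·E[r] = 0.612529, running G = 4.049319
t=4: π = [0.1951, 0.2744, 0.2256, 0.3049], E[r] = 1.7867, γ^t·E[r] = 0.428996, running G = 4.478316
t=5: π = [0.1951, 0.2744, 0.2256, 0.3049], E[r] = 1.7866, γ^t·E[r] = 0.300279, running G = 4.778595
t=6: π = [0.1951, 0.2744, 0.2256, 0.3049], E[r] = 1.7866, γ^t·E[r] = 0.210191, running G = 4.988786
t=7: π = [0.1951, 0.2744, 0.2256, 0.3049], E[r] = 1.7866, γ^t·E[r] = 0.147133, running G = 5.135919

G = 5.1359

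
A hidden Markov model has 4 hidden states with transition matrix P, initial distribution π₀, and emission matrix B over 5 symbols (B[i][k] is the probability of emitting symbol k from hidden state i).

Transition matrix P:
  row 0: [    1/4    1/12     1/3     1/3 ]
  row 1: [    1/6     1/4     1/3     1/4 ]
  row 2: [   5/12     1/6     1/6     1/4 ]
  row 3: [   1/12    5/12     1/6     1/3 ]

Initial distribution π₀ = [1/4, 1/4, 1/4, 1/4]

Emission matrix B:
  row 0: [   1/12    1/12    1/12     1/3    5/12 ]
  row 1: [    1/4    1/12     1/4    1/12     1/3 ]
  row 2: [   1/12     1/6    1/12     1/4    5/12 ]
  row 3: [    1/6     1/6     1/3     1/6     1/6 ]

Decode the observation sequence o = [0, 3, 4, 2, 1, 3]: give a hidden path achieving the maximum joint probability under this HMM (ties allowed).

path = [1, 2, 0, 3, 2, 0]

t=0: δ = [2.083e-02, 6.250e-02, 2.083e-02, 4.167e-02]  (obs o_0=0)
t=1: δ = [3.472e-03, 1.447e-03, 5.208e-03, 2.604e-03]  ψ = [1, 3, 1, 1]  (obs o_1=3)
t=2: δ = [9.042e-04, 3.617e-04, 4.823e-04, 2.170e-04]  ψ = [2, 3, 0, 2]  (obs o_2=4)
t=3: δ = [1.884e-05, 2.261e-05, 2.512e-05, 1.005e-04]  ψ = [0, 1, 0, 0]  (obs o_3=2)
t=4: δ = [8.721e-07, 3.489e-06, 2.791e-06, 5.582e-06]  ψ = [2, 3, 3, 3]  (obs o_4=1)
t=5: δ = [3.876e-07, 1.938e-07, 2.907e-07, 3.101e-07]  ψ = [2, 3, 1, 3]  (obs o_5=3)
backtrack: best end state = 0; path = [1, 2, 0, 3, 2, 0]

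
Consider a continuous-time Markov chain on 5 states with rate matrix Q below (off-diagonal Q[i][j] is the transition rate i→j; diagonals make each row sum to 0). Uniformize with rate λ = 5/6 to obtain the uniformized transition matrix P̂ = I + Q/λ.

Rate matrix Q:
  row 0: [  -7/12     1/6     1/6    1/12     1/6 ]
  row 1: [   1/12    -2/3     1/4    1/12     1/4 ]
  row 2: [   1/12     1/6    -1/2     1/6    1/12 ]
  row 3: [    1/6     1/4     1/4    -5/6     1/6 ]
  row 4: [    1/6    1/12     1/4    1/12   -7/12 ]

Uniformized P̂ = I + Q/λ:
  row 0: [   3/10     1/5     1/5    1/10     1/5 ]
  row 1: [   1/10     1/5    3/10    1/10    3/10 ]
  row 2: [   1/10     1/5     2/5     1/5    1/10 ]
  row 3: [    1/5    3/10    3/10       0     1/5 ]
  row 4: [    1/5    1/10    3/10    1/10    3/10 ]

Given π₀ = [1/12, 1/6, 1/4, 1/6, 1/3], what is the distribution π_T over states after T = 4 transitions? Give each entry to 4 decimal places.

t=0: π = [0.0833, 0.1667, 0.2500, 0.1667, 0.3333]
t=1: π = [0.1667, 0.1833, 0.3167, 0.1083, 0.2250]
t=2: π = [0.1667, 0.1883, 0.3150, 0.1208, 0.2092]
t=3: π = [0.1663, 0.1912, 0.3148, 0.1194, 0.2083]
t=4: π = [0.1660, 0.1911, 0.3149, 0.1195, 0.2085]

π = [0.1660, 0.1911, 0.3149, 0.1195, 0.2085]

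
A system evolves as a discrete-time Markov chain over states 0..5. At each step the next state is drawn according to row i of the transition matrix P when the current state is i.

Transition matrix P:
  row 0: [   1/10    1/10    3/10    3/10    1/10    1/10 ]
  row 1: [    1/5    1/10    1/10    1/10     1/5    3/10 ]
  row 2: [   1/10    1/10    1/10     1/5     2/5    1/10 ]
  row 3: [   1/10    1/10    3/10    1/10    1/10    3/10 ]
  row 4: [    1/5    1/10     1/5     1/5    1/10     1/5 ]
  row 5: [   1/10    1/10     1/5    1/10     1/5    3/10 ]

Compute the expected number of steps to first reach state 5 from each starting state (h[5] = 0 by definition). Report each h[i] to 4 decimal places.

First-step conditioning: h[5] = 0; for i ≠ 5, h[i] = 1 + Σ_k P[i][k]·h[k].
  h[0] = 1 + 1/10·h[0] + 1/10·h[1] + 3/10·h[2] + 3/10·h[3] + 1/10·h[4]
  h[1] = 1 + 1/5·h[0] + 1/10·h[1] + 1/10·h[2] + 1/10·h[3] + 1/5·h[4]
  h[2] = 1 + 1/10·h[0] + 1/10·h[1] + 1/10·h[2] + 1/5·h[3] + 2/5·h[4]
  h[3] = 1 + 1/10·h[0] + 1/10·h[1] + 3/10·h[2] + 1/10·h[3] + 1/10·h[4]
  h[4] = 1 + 1/5·h[0] + 1/10·h[1] + 1/5·h[2] + 1/5·h[3] + 1/10·h[4]
Solving the 5×5 linear system over states ≠ 5 gives exactly h = [73800/13111, 60990/13111, 73300/13111, 61500/13111, 67700/13111, 0] (h[5] = 0 is the target).

h = [5.6289, 4.6518, 5.5907, 4.6907, 5.1636, 0.0000]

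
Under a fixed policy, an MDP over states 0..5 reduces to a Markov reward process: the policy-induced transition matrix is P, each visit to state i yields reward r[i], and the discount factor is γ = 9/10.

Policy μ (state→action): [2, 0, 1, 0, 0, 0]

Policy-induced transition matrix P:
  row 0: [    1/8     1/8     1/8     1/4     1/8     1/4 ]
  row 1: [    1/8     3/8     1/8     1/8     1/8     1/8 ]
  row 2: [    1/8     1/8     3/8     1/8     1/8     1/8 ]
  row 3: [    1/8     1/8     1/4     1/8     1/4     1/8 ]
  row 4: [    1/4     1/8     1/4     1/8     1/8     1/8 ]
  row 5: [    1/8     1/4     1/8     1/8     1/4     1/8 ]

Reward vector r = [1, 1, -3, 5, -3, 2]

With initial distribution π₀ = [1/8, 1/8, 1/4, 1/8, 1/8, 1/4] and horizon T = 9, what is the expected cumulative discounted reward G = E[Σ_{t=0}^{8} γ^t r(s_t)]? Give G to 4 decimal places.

t=0: π = [0.1250, 0.1250, 0.2500, 0.1250, 0.1250, 0.2500], E[r] = 0.2500, γ^t·E[r] = 0.250000, running G = 0.250000
t=1: π = [0.1406, 0.1875, 0.2188, 0.1406, 0.1719, 0.1406], E[r] = 0.1406, γ^t·E[r] = 0.126563, running G = 0.376563
t=2: π = [0.1465, 0.1895, 0.2188, 0.1426, 0.1602, 0.1426], E[r] = 0.1973, γ^t·E[r] = 0.159785, running G = 0.536348
t=3: π = [0.1450, 0.1902, 0.2175, 0.1433, 0.1606, 0.1433], E[r] = 0.2039, γ^t·E[r] = 0.148612, running G = 0.684960
t=4: π = [0.1451, 0.1905, 0.2174, 0.1431, 0.1608, 0.1431], E[r] = 0.2028, γ^t·E[r] = 0.133070, running G = 0.818030
t=5: π = [0.1451, 0.1905, 0.2173, 0.1431, 0.1608, 0.1431], E[r] = 0.2032, γ^t·E[r] = 0.119984, running G = 0.938014
t=6: π = [0.1451, 0.1905, 0.2173, 0.1431, 0.1608, 0.1431], E[r] = 0.2033, γ^t·E[r] = 0.108019, running G = 1.046033
t=7: π = [0.1451, 0.1905, 0.2173, 0.1431, 0.1608, 0.1431], E[r] = 0.2033, γ^t·E[r] = 0.097220, running G = 1.143253
t=8: π = [0.1451, 0.1905, 0.2173, 0.1431, 0.1608, 0.1431], E[r] = 0.2033, γ^t·E[r] = 0.087500, running G = 1.230753

G = 1.2308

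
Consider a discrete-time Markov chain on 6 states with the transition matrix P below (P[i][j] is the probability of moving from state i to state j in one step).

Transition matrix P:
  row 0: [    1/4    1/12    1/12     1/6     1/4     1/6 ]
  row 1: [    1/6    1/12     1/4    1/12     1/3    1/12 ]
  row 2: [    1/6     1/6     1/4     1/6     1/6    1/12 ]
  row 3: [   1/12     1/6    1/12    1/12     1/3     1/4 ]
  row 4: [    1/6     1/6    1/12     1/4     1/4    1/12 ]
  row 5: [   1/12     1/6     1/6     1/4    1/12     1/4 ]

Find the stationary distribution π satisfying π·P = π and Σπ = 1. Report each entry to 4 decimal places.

π = [0.1525, 0.1421, 0.1434, 0.1728, 0.2393, 0.1498]

Balance equations π_j = Σ_i π_i·P[i][j]:
  π_0 = 1/4·π_0 + 1/6·π_1 + 1/6·π_2 + 1/12·π_3 + 1/6·π_4 + 1/12·π_5
  π_1 = 1/12·π_0 + 1/12·π_1 + 1/6·π_2 + 1/6·π_3 + 1/6·π_4 + 1/6·π_5
  π_2 = 1/12·π_0 + 1/4·π_1 + 1/4·π_2 + 1/12·π_3 + 1/12·π_4 + 1/6·π_5
  π_3 = 1/6·π_0 + 1/12·π_1 + 1/6·π_2 + 1/12·π_3 + 1/4·π_4 + 1/4·π_5
  π_4 = 1/4·π_0 + 1/3·π_1 + 1/6·π_2 + 1/3·π_3 + 1/4·π_4 + 1/12·π_5
  normalize: π_0 + π_1 + π_2 + π_3 + π_4 + π_5 = 1
Solving the linear system gives exactly π = [30649/200997, 28565/200997, 9608/66999, 34742/200997, 48104/200997, 30113/200997].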